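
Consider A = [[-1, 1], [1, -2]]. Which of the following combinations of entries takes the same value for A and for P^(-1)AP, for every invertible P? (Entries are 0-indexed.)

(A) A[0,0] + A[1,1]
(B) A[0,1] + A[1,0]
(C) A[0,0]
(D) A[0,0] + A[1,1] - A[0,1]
A

A[0,0] + A[1,1] is the trace of A. By the cyclic property of the trace, tr(P^(-1)AP) = tr(APP^(-1)) = tr(A), so it is the same for every matrix similar to A.

The other combinations are not similarity invariants. For example, take P = [[1, 2], [0, 1]] (det P = 1), so P^(-1) = [[1, -2], [0, 1]] and
B = P^(-1)AP = [[-3, -1], [1, 0]].
Evaluating each option on A and on B:
(A) A[0,0] + A[1,1]: -3 for A, -3 for B -> unchanged
(B) A[0,1] + A[1,0]: 2 for A, 0 for B -> changes
(C) A[0,0]: -1 for A, -3 for B -> changes
(D) A[0,0] + A[1,1] - A[0,1]: -4 for A, -2 for B -> changes

Only (A) A[0,0] + A[1,1] = -3 survives (and it does so for every P, not just this one), so it is the invariant.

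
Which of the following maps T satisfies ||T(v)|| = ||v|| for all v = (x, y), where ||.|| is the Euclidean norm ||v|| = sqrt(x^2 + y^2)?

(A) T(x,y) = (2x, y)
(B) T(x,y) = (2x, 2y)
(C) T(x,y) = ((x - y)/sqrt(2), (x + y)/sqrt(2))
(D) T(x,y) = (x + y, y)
C

A transformation preserves a norm if ||T(v)|| = ||v|| for every v; a single vector where the norm changes rules an option out.

(A) T(x,y) = (2x, y): v = (1, 0) has norm sqrt((1)^2 + (0)^2) = 1, but T(v) = (2, 0) has norm 2 -- not preserved.
(B) T(x,y) = (2x, 2y): v = (1, 0) has norm sqrt((1)^2 + (0)^2) = 1, but T(v) = (2, 0) has norm 2 -- not preserved.
(C) T(x,y) = ((x - y)/sqrt(2), (x + y)/sqrt(2)): preserves the norm -- it is an orthogonal map (a rotation/reflection), and (sqrt(2)(x - y)/2)^2 + (sqrt(2)(x + y)/2)^2 simplifies to x^2 + y^2.
(D) T(x,y) = (x + y, y): v = (0, 1) has norm sqrt((0)^2 + (1)^2) = 1, but T(v) = (1, 1) has norm sqrt(2) -- not preserved.

Therefore the answer is (C).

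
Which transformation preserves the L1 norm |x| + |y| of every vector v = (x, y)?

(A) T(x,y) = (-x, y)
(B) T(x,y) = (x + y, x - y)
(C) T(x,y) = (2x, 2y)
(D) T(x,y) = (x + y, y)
A

A transformation preserves a norm if ||T(v)|| = ||v|| for every v; a single vector where the norm changes rules an option out.

(A) T(x,y) = (-x, y): preserves the norm -- it only permutes the coordinates and/or flips signs, which leaves |x| + |y| unchanged.
(B) T(x,y) = (x + y, x - y): v = (1, 0) has norm |1| + |0| = 1, but T(v) = (1, 1) has norm 2 -- not preserved.
(C) T(x,y) = (2x, 2y): v = (1, 0) has norm |1| + |0| = 1, but T(v) = (2, 0) has norm 2 -- not preserved.
(D) T(x,y) = (x + y, y): v = (0, 1) has norm |0| + |1| = 1, but T(v) = (1, 1) has norm 2 -- not preserved.

Therefore the answer is (A).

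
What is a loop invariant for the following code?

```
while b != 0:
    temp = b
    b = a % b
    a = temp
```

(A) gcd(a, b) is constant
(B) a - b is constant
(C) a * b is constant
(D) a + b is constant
A

A loop invariant must hold before the first iteration and be re-established by every execution of the body.

(A) gcd(a, b) is constant: One iteration replaces (a, b) by (b, a mod b). Since a mod b = a - q*b for an integer q, any common divisor of a and b divides b and a mod b, and conversely; hence gcd(b, a mod b) = gcd(a, b). For instance (33, 4) -> (4, 1) keeps gcd = 1. At exit b = 0 and a = gcd of the original inputs.

The other options fail:
(B) a - b is constant: e.g. (a, b) = (33, 4) -> (4, 1): the difference goes from 29 to 3.
(C) a * b is constant: e.g. (a, b) = (33, 4) -> (4, 1): the product goes from 132 to 4.
(D) a + b is constant: e.g. (a, b) = (33, 4) -> (4, 1): the sum goes from 37 to 5.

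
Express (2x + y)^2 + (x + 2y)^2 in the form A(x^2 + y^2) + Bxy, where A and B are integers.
5(x^2 + y^2) + 8xy

Expanding: (2x + y)^2 = 4x^2 + 4xy + y^2
(x + 2y)^2 = x^2 + 4xy + 4y^2
Sum = (4+1)(x^2+y^2) + 8xy = 5(x^2 + y^2) + 8xy
This is symmetric in x and y.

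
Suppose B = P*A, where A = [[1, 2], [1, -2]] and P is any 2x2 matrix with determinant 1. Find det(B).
-4

By the multiplicative property of determinants, det(B) = det(P*A) = det(P) * det(A) = det(A),
so the determinant is invariant under multiplication by any determinant-1 matrix; we just need det(A).

det(A) = (1)(-2) - (2)(1) = -2 - 2 = -4

Therefore det(B) = 1 * (-4) = -4.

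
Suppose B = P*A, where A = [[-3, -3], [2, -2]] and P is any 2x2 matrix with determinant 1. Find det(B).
12

By the multiplicative property of determinants, det(B) = det(P*A) = det(P) * det(A) = det(A),
so the determinant is invariant under multiplication by any determinant-1 matrix; we just need det(A).

det(A) = (-3)(-2) - (-3)(2) = 6 - (-6) = 12

Therefore det(B) = 1 * 12 = 12.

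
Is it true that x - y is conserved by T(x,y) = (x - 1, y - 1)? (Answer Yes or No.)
Yes

Substitute T(x,y) = (x - 1, y - 1) into the expression and compare with the original.

Original: x - y
After applying T: (x - 1) - (y - 1) = x - y

This is identical to the original x - y, so the expression is invariant.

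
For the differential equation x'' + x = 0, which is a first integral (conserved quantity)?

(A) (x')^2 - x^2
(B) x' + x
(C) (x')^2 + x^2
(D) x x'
C

A first integral I satisfies dI/dt = 0 along every solution. Differentiate each option and use the equation of motion:
(A) d/dt[(x')^2 - x^2] = 2x'x'' - 2x x' = -4x x', not identically 0
(B) d/dt[x' + x] = x'' + x' = -x + x', not identically 0
(C) d/dt[(x')^2 + x^2] = 2x'x'' + 2x x' = 2x'(-x) + 2x x' = 0
(D) d/dt[x x'] = (x')^2 + x x'' = (x')^2 - x^2, not identically 0

Only (C) has zero time-derivative. So the energy-like quantity (x')^2 + x^2 is the first integral.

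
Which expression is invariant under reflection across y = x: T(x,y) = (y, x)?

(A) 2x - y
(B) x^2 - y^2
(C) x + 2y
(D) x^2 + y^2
D

The map is reflection across y = x: T(x,y) = (y, x).
Substitute the transformed coordinates into each option and compare with the original:
(A) 2x - y  ->  2(y) - (x) = -x + 2y   [differs from 2x - y: not invariant]
(B) x^2 - y^2  ->  (y)^2 - (x)^2 = -x^2 + y^2   [differs from x^2 - y^2: not invariant]
(C) x + 2y  ->  (y) + 2(x) = 2x + y   [differs from x + 2y: not invariant]
(D) x^2 + y^2  ->  (y)^2 + (x)^2 = x^2 + y^2   [equals x^2 + y^2: invariant]

Only option (D), x^2 + y^2, is unchanged by the transformation.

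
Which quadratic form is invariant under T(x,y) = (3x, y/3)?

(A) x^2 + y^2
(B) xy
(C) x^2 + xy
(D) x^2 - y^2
B

T multiplies x by 3 and divides y by 3.
Substitute the transformed coordinates into each option and compare with the original:
(A) x^2 + y^2  ->  (3x)^2 + (y/3)^2 = 9x^2 + y^2/9   [differs from x^2 + y^2: not invariant]
(B) xy  ->  (3x)(y/3) = xy   [equals xy: invariant]
(C) x^2 + xy  ->  (3x)^2 + (3x)(y/3) = 9x^2 + xy   [differs from x^2 + xy: not invariant]
(D) x^2 - y^2  ->  (3x)^2 - (y/3)^2 = 9x^2 - y^2/9   [differs from x^2 - y^2: not invariant]

Only option (B), xy, is unchanged by the transformation.
The factors 3 and 1/3 cancel only in the pure product xy.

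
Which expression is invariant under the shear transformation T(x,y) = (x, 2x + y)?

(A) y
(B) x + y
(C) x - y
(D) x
D

Under the shear T(x,y) = (x, 2x + y):
Substitute the transformed coordinates into each option and compare with the original:
(A) y  ->  (2x + y) = 2x + y   [differs from y: not invariant]
(B) x + y  ->  (x) + (2x + y) = 3x + y   [differs from x + y: not invariant]
(C) x - y  ->  (x) - (2x + y) = -x - y   [differs from x - y: not invariant]
(D) x  ->  (x) = x   [equals x: invariant]

Only option (D), x, is unchanged by the transformation.
A vertical shear moves points parallel to the y-axis, so the x-coordinate (and any function of x alone) is unchanged.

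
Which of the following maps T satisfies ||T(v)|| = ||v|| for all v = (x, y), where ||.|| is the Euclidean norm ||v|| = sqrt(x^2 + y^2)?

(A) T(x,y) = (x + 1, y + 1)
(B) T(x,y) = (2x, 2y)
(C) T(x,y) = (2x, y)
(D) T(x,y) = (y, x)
D

A transformation preserves a norm if ||T(v)|| = ||v|| for every v; a single vector where the norm changes rules an option out.

(A) T(x,y) = (x + 1, y + 1): v = (1, 0) has norm sqrt((1)^2 + (0)^2) = 1, but T(v) = (2, 1) has norm sqrt(5) -- not preserved.
(B) T(x,y) = (2x, 2y): v = (1, 0) has norm sqrt((1)^2 + (0)^2) = 1, but T(v) = (2, 0) has norm 2 -- not preserved.
(C) T(x,y) = (2x, y): v = (1, 0) has norm sqrt((1)^2 + (0)^2) = 1, but T(v) = (2, 0) has norm 2 -- not preserved.
(D) T(x,y) = (y, x): preserves the norm -- it is an orthogonal map (a rotation/reflection), and (y)^2 + (x)^2 simplifies to x^2 + y^2.

Therefore the answer is (D).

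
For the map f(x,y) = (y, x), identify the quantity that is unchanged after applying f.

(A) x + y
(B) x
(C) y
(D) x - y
A

For f(x,y) = (y, x):
After applying f: x' = y, y' = x. So x' + y' = y + x = x + y.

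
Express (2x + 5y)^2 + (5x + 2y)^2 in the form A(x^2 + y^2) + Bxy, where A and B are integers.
29(x^2 + y^2) + 40xy

Expanding: (2x + 5y)^2 = 4x^2 + 20xy + 25y^2
(5x + 2y)^2 = 25x^2 + 20xy + 4y^2
Sum = (4+25)(x^2+y^2) + 40xy = 29(x^2 + y^2) + 40xy
This is symmetric in x and y.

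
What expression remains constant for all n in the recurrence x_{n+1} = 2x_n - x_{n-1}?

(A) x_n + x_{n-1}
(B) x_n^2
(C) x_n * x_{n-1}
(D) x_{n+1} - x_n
D

For the recurrence x_{n+1} = 2x_n - x_{n-1}:

If x_{n+1} = 2x_n - x_{n-1}, then:
x_{n+1} - x_n = x_n - x_{n-1}
The first difference is constant throughout the sequence.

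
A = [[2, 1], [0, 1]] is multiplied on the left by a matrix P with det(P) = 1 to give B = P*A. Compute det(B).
2

By the multiplicative property of determinants, det(B) = det(P*A) = det(P) * det(A) = det(A),
so the determinant is invariant under multiplication by any determinant-1 matrix; we just need det(A).

det(A) = (2)(1) - (1)(0) = 2 - 0 = 2

Therefore det(B) = 1 * 2 = 2.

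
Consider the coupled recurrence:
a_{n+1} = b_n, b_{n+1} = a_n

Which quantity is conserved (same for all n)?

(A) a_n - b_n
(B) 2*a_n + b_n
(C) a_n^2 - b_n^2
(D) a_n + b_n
D

Replace a_n by a_{n+1} = b_n and b_n by b_{n+1} = a_n in each option and simplify:
(A) a_n - b_n  ->  (b_n) - (a_n) = -a_n + b_n   [not conserved]
(B) 2*a_n + b_n  ->  2*(b_n) + (a_n) = a_n + 2*b_n   [not conserved]
(C) a_n^2 - b_n^2  ->  (b_n)^2 - (a_n)^2 = -a_n^2 + b_n^2   [not conserved]
(D) a_n + b_n  ->  (b_n) + (a_n) = a_n + b_n   [conserved]

Only (D) a_n + b_n returns to itself after one step, so it is the conserved quantity.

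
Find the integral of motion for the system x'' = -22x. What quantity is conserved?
E = (x')^2 + 22x^2

Multiply the equation by x':
x' * x'' = -22x * x'
The left side is d/dt[(x')^2/2] and the right side is d/dt[-22x^2/2], so
d/dt[(x')^2/2 + 22x^2/2] = 0, i.e. (x')^2/2 + 22x^2/2 = constant.
Multiplying by 2, the integral of motion is E = (x')^2 + 22x^2.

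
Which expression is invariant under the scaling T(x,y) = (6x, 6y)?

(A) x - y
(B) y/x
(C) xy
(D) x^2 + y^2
B

Under the uniform scaling T(x,y) = (6x, 6y):
Substitute the transformed coordinates into each option and compare with the original:
(A) x - y  ->  (6x) - (6y) = 6x - 6y   [differs from x - y: not invariant]
(B) y/x  ->  (6y)/(6x) = y/x   [equals y/x: invariant]
(C) xy  ->  (6x)(6y) = 36xy   [differs from xy: not invariant]
(D) x^2 + y^2  ->  (6x)^2 + (6y)^2 = 36x^2 + 36y^2   [differs from x^2 + y^2: not invariant]

Only option (B), y/x, is unchanged by the transformation.
The common factor 6 cancels in a ratio of coordinates, while sums, products and sums of squares pick up factors of 6 or 36.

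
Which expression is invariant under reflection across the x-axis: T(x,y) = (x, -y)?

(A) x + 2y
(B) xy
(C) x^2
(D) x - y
C

The map is reflection across the x-axis: T(x,y) = (x, -y).
Substitute the transformed coordinates into each option and compare with the original:
(A) x + 2y  ->  (x) + 2(-y) = x - 2y   [differs from x + 2y: not invariant]
(B) xy  ->  (x)(-y) = -xy   [differs from xy: not invariant]
(C) x^2  ->  (x)^2 = x^2   [equals x^2: invariant]
(D) x - y  ->  (x) - (-y) = x + y   [differs from x - y: not invariant]

Only option (C), x^2, is unchanged by the transformation.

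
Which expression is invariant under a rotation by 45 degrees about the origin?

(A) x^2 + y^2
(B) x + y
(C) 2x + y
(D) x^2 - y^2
A

A rotation by 45 degrees sends (x, y) to (sqrt(2)x/2 - sqrt(2)y/2, sqrt(2)x/2 + sqrt(2)y/2).
Substitute the transformed coordinates into each option and compare with the original:
(A) x^2 + y^2  ->  (sqrt(2)x/2 - sqrt(2)y/2)^2 + (sqrt(2)x/2 + sqrt(2)y/2)^2 = x^2 + y^2   [equals x^2 + y^2: invariant]
(B) x + y  ->  (sqrt(2)x/2 - sqrt(2)y/2) + (sqrt(2)x/2 + sqrt(2)y/2) = sqrt(2)x   [differs from x + y: not invariant]
(C) 2x + y  ->  2(sqrt(2)x/2 - sqrt(2)y/2) + (sqrt(2)x/2 + sqrt(2)y/2) = 3sqrt(2)x/2 - sqrt(2)y/2   [differs from 2x + y: not invariant]
(D) x^2 - y^2  ->  (sqrt(2)x/2 - sqrt(2)y/2)^2 - (sqrt(2)x/2 + sqrt(2)y/2)^2 = -2xy   [differs from x^2 - y^2: not invariant]

Only option (A), x^2 + y^2, is unchanged by the transformation.
Geometrically, x^2 + y^2 is the squared distance from the origin, which every rotation about the origin preserves.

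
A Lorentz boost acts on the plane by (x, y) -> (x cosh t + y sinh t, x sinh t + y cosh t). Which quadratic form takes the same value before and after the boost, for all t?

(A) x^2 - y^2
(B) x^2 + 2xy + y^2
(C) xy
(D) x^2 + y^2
A

Write x' = x cosh t + y sinh t, y' = x sinh t + y cosh t and substitute into each option:
(A) x^2 - y^2: (x cosh t + y sinh t)^2 - (x sinh t + y cosh t)^2 = x^2(cosh^2 t - sinh^2 t) + 2xy(cosh t sinh t - sinh t cosh t) + y^2(sinh^2 t - cosh^2 t) = x^2 - y^2   [invariant, using cosh^2 t - sinh^2 t = 1]
(B) x^2 + 2xy + y^2: (x' + y')^2 with x' + y' = (x + y)(cosh t + sinh t) = (x + y)e^t, so it becomes (x + y)^2 e^(2t)   [not invariant for t != 0]
(C) xy: (x cosh t + y sinh t)(x sinh t + y cosh t) = xy(cosh^2 t + sinh^2 t) + (x^2 + y^2) sinh t cosh t = xy cosh 2t + (x^2 + y^2)(sinh 2t)/2   [not invariant for t != 0]
(D) x^2 + y^2: (x cosh t + y sinh t)^2 + (x sinh t + y cosh t)^2 = (x^2 + y^2)(cosh^2 t + sinh^2 t) + 4xy sinh t cosh t = (x^2 + y^2) cosh 2t + 2xy sinh 2t   [not invariant for t != 0]

Only (A) x^2 - y^2 is unchanged; it is the Minkowski form preserved by Lorentz boosts, just as x^2 + y^2 is preserved by ordinary rotations.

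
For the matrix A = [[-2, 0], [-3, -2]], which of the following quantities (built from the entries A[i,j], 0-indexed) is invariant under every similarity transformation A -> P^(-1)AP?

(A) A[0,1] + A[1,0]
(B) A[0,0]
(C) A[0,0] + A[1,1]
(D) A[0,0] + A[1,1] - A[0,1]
C

A[0,0] + A[1,1] is the trace of A. By the cyclic property of the trace, tr(P^(-1)AP) = tr(APP^(-1)) = tr(A), so it is the same for every matrix similar to A.

The other combinations are not similarity invariants. For example, take P = [[1, 1], [0, 1]] (det P = 1), so P^(-1) = [[1, -1], [0, 1]] and
B = P^(-1)AP = [[1, 3], [-3, -5]].
Evaluating each option on A and on B:
(A) A[0,1] + A[1,0]: -3 for A, 0 for B -> changes
(B) A[0,0]: -2 for A, 1 for B -> changes
(C) A[0,0] + A[1,1]: -4 for A, -4 for B -> unchanged
(D) A[0,0] + A[1,1] - A[0,1]: -4 for A, -7 for B -> changes

Only (C) A[0,0] + A[1,1] = -4 survives (and it does so for every P, not just this one), so it is the invariant.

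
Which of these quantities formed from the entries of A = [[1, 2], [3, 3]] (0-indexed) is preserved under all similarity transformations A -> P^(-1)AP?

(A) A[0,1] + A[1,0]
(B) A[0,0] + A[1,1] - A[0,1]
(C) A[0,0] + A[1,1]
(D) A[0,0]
C

A[0,0] + A[1,1] is the trace of A. By the cyclic property of the trace, tr(P^(-1)AP) = tr(APP^(-1)) = tr(A), so it is the same for every matrix similar to A.

The other combinations are not similarity invariants. For example, take P = [[2, 1], [1, 1]] (det P = 1), so P^(-1) = [[1, -1], [-1, 2]] and
B = P^(-1)AP = [[-5, -3], [14, 9]].
Evaluating each option on A and on B:
(A) A[0,1] + A[1,0]: 5 for A, 11 for B -> changes
(B) A[0,0] + A[1,1] - A[0,1]: 2 for A, 7 for B -> changes
(C) A[0,0] + A[1,1]: 4 for A, 4 for B -> unchanged
(D) A[0,0]: 1 for A, -5 for B -> changes

Only (C) A[0,0] + A[1,1] = 4 survives (and it does so for every P, not just this one), so it is the invariant.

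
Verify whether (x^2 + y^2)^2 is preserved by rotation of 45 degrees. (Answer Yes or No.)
Yes

Applying rotation by 45 degrees: x' = x*cos(45 degrees) - y*sin(45 degrees) = sqrt(2)x/2 - sqrt(2)y/2, y' = x*sin(45 degrees) + y*cos(45 degrees) = sqrt(2)x/2 + sqrt(2)y/2

Substituting into (x^2 + y^2)^2:
((sqrt(2)x/2 - sqrt(2)y/2)^2 + (sqrt(2)x/2 + sqrt(2)y/2)^2)^2
= x^4 + 2x^2y^2 + y^4 = (x^2 + y^2)^2

This equals the original expression (x^2 + y^2)^2, so it IS invariant.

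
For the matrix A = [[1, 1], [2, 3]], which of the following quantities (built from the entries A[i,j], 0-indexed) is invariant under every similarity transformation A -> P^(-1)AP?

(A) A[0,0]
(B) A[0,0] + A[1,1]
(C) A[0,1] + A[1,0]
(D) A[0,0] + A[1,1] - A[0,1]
B

A[0,0] + A[1,1] is the trace of A. By the cyclic property of the trace, tr(P^(-1)AP) = tr(APP^(-1)) = tr(A), so it is the same for every matrix similar to A.

The other combinations are not similarity invariants. For example, take P = [[2, 1], [1, 1]] (det P = 1), so P^(-1) = [[1, -1], [-1, 2]] and
B = P^(-1)AP = [[-4, -3], [11, 8]].
Evaluating each option on A and on B:
(A) A[0,0]: 1 for A, -4 for B -> changes
(B) A[0,0] + A[1,1]: 4 for A, 4 for B -> unchanged
(C) A[0,1] + A[1,0]: 3 for A, 8 for B -> changes
(D) A[0,0] + A[1,1] - A[0,1]: 3 for A, 7 for B -> changes

Only (B) A[0,0] + A[1,1] = 4 survives (and it does so for every P, not just this one), so it is the invariant.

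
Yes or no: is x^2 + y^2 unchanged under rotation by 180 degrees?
Yes

Applying rotation by 180 degrees: x' = x*cos(180 degrees) - y*sin(180 degrees) = -x, y' = x*sin(180 degrees) + y*cos(180 degrees) = -y

Substituting into x^2 + y^2:
(-x)^2 + (-y)^2
= x^2 + y^2

This equals the original expression x^2 + y^2, so it IS invariant.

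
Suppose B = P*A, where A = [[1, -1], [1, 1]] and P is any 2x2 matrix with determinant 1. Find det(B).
2

By the multiplicative property of determinants, det(B) = det(P*A) = det(P) * det(A) = det(A),
so the determinant is invariant under multiplication by any determinant-1 matrix; we just need det(A).

det(A) = (1)(1) - (-1)(1) = 1 - (-1) = 2

Therefore det(B) = 1 * 2 = 2.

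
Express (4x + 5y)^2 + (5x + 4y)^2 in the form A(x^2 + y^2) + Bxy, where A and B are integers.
41(x^2 + y^2) + 80xy

Expanding: (4x + 5y)^2 = 16x^2 + 40xy + 25y^2
(5x + 4y)^2 = 25x^2 + 40xy + 16y^2
Sum = (16+25)(x^2+y^2) + 80xy = 41(x^2 + y^2) + 80xy
This is symmetric in x and y.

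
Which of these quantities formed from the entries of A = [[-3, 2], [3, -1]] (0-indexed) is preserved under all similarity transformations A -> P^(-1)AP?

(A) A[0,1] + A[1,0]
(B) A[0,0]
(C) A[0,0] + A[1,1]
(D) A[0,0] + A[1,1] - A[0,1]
C

A[0,0] + A[1,1] is the trace of A. By the cyclic property of the trace, tr(P^(-1)AP) = tr(APP^(-1)) = tr(A), so it is the same for every matrix similar to A.

The other combinations are not similarity invariants. For example, take P = [[1, 2], [0, 1]] (det P = 1), so P^(-1) = [[1, -2], [0, 1]] and
B = P^(-1)AP = [[-9, -14], [3, 5]].
Evaluating each option on A and on B:
(A) A[0,1] + A[1,0]: 5 for A, -11 for B -> changes
(B) A[0,0]: -3 for A, -9 for B -> changes
(C) A[0,0] + A[1,1]: -4 for A, -4 for B -> unchanged
(D) A[0,0] + A[1,1] - A[0,1]: -6 for A, 10 for B -> changes

Only (C) A[0,0] + A[1,1] = -4 survives (and it does so for every P, not just this one), so it is the invariant.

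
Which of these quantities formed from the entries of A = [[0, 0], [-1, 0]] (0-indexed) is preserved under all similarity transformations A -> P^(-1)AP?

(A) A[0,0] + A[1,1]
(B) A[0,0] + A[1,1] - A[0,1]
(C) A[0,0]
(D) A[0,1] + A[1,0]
A

A[0,0] + A[1,1] is the trace of A. By the cyclic property of the trace, tr(P^(-1)AP) = tr(APP^(-1)) = tr(A), so it is the same for every matrix similar to A.

The other combinations are not similarity invariants. For example, take P = [[1, 2], [0, 1]] (det P = 1), so P^(-1) = [[1, -2], [0, 1]] and
B = P^(-1)AP = [[2, 4], [-1, -2]].
Evaluating each option on A and on B:
(A) A[0,0] + A[1,1]: 0 for A, 0 for B -> unchanged
(B) A[0,0] + A[1,1] - A[0,1]: 0 for A, -4 for B -> changes
(C) A[0,0]: 0 for A, 2 for B -> changes
(D) A[0,1] + A[1,0]: -1 for A, 3 for B -> changes

Only (A) A[0,0] + A[1,1] = 0 survives (and it does so for every P, not just this one), so it is the invariant.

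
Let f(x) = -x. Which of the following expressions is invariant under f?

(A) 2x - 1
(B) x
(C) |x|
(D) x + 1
C

For f(x) = -x:
Applying f replaces x by -x. Since |-x| = |x|, the absolute value is unchanged by f, whereas x -> -x, 2x - 1 -> -2x - 1 and x + 1 -> -x + 1 all change.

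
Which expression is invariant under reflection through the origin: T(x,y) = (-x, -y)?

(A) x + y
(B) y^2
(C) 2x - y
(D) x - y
B

The map is reflection through the origin: T(x,y) = (-x, -y).
Substitute the transformed coordinates into each option and compare with the original:
(A) x + y  ->  (-x) + (-y) = -x - y   [differs from x + y: not invariant]
(B) y^2  ->  (-y)^2 = y^2   [equals y^2: invariant]
(C) 2x - y  ->  2(-x) - (-y) = -2x + y   [differs from 2x - y: not invariant]
(D) x - y  ->  (-x) - (-y) = -x + y   [differs from x - y: not invariant]

Only option (B), y^2, is unchanged by the transformation.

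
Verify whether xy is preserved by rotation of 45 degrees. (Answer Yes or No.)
No

Applying rotation by 45 degrees: x' = x*cos(45 degrees) - y*sin(45 degrees) = sqrt(2)x/2 - sqrt(2)y/2, y' = x*sin(45 degrees) + y*cos(45 degrees) = sqrt(2)x/2 + sqrt(2)y/2

Substituting into xy:
(sqrt(2)x/2 - sqrt(2)y/2)(sqrt(2)x/2 + sqrt(2)y/2)
= x^2/2 - y^2/2

This differs from the original expression xy, so it is NOT invariant.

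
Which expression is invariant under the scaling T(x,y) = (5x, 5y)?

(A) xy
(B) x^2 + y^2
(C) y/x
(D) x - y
C

Under the uniform scaling T(x,y) = (5x, 5y):
Substitute the transformed coordinates into each option and compare with the original:
(A) xy  ->  (5x)(5y) = 25xy   [differs from xy: not invariant]
(B) x^2 + y^2  ->  (5x)^2 + (5y)^2 = 25x^2 + 25y^2   [differs from x^2 + y^2: not invariant]
(C) y/x  ->  (5y)/(5x) = y/x   [equals y/x: invariant]
(D) x - y  ->  (5x) - (5y) = 5x - 5y   [differs from x - y: not invariant]

Only option (C), y/x, is unchanged by the transformation.
The common factor 5 cancels in a ratio of coordinates, while sums, products and sums of squares pick up factors of 5 or 25.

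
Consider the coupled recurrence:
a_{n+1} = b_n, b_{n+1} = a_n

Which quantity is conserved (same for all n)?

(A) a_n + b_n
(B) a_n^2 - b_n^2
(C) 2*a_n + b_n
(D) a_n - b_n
A

Replace a_n by a_{n+1} = b_n and b_n by b_{n+1} = a_n in each option and simplify:
(A) a_n + b_n  ->  (b_n) + (a_n) = a_n + b_n   [conserved]
(B) a_n^2 - b_n^2  ->  (b_n)^2 - (a_n)^2 = -a_n^2 + b_n^2   [not conserved]
(C) 2*a_n + b_n  ->  2*(b_n) + (a_n) = a_n + 2*b_n   [not conserved]
(D) a_n - b_n  ->  (b_n) - (a_n) = -a_n + b_n   [not conserved]

Only (A) a_n + b_n returns to itself after one step, so it is the conserved quantity.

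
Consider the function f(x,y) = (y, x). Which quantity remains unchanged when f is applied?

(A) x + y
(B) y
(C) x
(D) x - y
A

For f(x,y) = (y, x):
After applying f: x' = y, y' = x. So x' + y' = y + x = x + y.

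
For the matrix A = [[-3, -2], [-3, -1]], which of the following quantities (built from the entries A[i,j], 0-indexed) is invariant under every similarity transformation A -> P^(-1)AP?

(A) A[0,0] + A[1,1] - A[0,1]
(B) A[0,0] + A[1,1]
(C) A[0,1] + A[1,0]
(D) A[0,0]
B

A[0,0] + A[1,1] is the trace of A. By the cyclic property of the trace, tr(P^(-1)AP) = tr(APP^(-1)) = tr(A), so it is the same for every matrix similar to A.

The other combinations are not similarity invariants. For example, take P = [[1, -1], [0, 1]] (det P = 1), so P^(-1) = [[1, 1], [0, 1]] and
B = P^(-1)AP = [[-6, 3], [-3, 2]].
Evaluating each option on A and on B:
(A) A[0,0] + A[1,1] - A[0,1]: -2 for A, -7 for B -> changes
(B) A[0,0] + A[1,1]: -4 for A, -4 for B -> unchanged
(C) A[0,1] + A[1,0]: -5 for A, 0 for B -> changes
(D) A[0,0]: -3 for A, -6 for B -> changes

Only (B) A[0,0] + A[1,1] = -4 survives (and it does so for every P, not just this one), so it is the invariant.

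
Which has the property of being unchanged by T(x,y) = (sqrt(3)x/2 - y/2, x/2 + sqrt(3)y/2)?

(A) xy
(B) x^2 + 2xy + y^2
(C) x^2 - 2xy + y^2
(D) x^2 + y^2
D

An expression E(x,y) is invariant under T if E(T(x,y)) = E(x,y). Here T(x,y) = (sqrt(3)x/2 - y/2, x/2 + sqrt(3)y/2).
Substitute the transformed coordinates into each option and compare with the original:
(A) xy  ->  (sqrt(3)x/2 - y/2)(x/2 + sqrt(3)y/2) = sqrt(3)x^2/4 + xy/2 - sqrt(3)y^2/4   [differs from xy: not invariant]
(B) x^2 + 2xy + y^2  ->  (sqrt(3)x/2 - y/2)^2 + 2(sqrt(3)x/2 - y/2)(x/2 + sqrt(3)y/2) + (x/2 + sqrt(3)y/2)^2 = sqrt(3)x^2/2 + x^2 + xy - sqrt(3)y^2/2 + y^2   [differs from x^2 + 2xy + y^2: not invariant]
(C) x^2 - 2xy + y^2  ->  (sqrt(3)x/2 - y/2)^2 - 2(sqrt(3)x/2 - y/2)(x/2 + sqrt(3)y/2) + (x/2 + sqrt(3)y/2)^2 = -sqrt(3)x^2/2 + x^2 - xy + sqrt(3)y^2/2 + y^2   [differs from x^2 - 2xy + y^2: not invariant]
(D) x^2 + y^2  ->  (sqrt(3)x/2 - y/2)^2 + (x/2 + sqrt(3)y/2)^2 = x^2 + y^2   [equals x^2 + y^2: invariant]

Only option (D), x^2 + y^2, is unchanged by the transformation.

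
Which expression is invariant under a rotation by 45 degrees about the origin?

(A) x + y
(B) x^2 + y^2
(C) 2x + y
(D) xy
B

A rotation by 45 degrees sends (x, y) to (sqrt(2)x/2 - sqrt(2)y/2, sqrt(2)x/2 + sqrt(2)y/2).
Substitute the transformed coordinates into each option and compare with the original:
(A) x + y  ->  (sqrt(2)x/2 - sqrt(2)y/2) + (sqrt(2)x/2 + sqrt(2)y/2) = sqrt(2)x   [differs from x + y: not invariant]
(B) x^2 + y^2  ->  (sqrt(2)x/2 - sqrt(2)y/2)^2 + (sqrt(2)x/2 + sqrt(2)y/2)^2 = x^2 + y^2   [equals x^2 + y^2: invariant]
(C) 2x + y  ->  2(sqrt(2)x/2 - sqrt(2)y/2) + (sqrt(2)x/2 + sqrt(2)y/2) = 3sqrt(2)x/2 - sqrt(2)y/2   [differs from 2x + y: not invariant]
(D) xy  ->  (sqrt(2)x/2 - sqrt(2)y/2)(sqrt(2)x/2 + sqrt(2)y/2) = x^2/2 - y^2/2   [differs from xy: not invariant]

Only option (B), x^2 + y^2, is unchanged by the transformation.
Geometrically, x^2 + y^2 is the squared distance from the origin, which every rotation about the origin preserves.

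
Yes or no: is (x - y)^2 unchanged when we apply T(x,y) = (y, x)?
Yes

Substitute T(x,y) = (y, x) into the expression and compare with the original.

Original: (x - y)^2
After applying T: ((y) - (x))^2 = x^2 - 2xy + y^2

This is identical to the original (x - y)^2, so the expression is invariant.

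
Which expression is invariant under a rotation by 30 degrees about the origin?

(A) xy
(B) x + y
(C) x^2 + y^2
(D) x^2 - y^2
C

A rotation by 30 degrees sends (x, y) to (sqrt(3)x/2 - y/2, x/2 + sqrt(3)y/2).
Substitute the transformed coordinates into each option and compare with the original:
(A) xy  ->  (sqrt(3)x/2 - y/2)(x/2 + sqrt(3)y/2) = sqrt(3)x^2/4 + xy/2 - sqrt(3)y^2/4   [differs from xy: not invariant]
(B) x + y  ->  (sqrt(3)x/2 - y/2) + (x/2 + sqrt(3)y/2) = x/2 + sqrt(3)x/2 - y/2 + sqrt(3)y/2   [differs from x + y: not invariant]
(C) x^2 + y^2  ->  (sqrt(3)x/2 - y/2)^2 + (x/2 + sqrt(3)y/2)^2 = x^2 + y^2   [equals x^2 + y^2: invariant]
(D) x^2 - y^2  ->  (sqrt(3)x/2 - y/2)^2 - (x/2 + sqrt(3)y/2)^2 = x^2/2 - sqrt(3)xy - y^2/2   [differs from x^2 - y^2: not invariant]

Only option (C), x^2 + y^2, is unchanged by the transformation.
Geometrically, x^2 + y^2 is the squared distance from the origin, which every rotation about the origin preserves.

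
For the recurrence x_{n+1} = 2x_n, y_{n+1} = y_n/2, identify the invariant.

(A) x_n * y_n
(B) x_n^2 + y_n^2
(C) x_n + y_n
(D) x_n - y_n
A

For the recurrence x_{n+1} = 2x_n, y_{n+1} = y_n/2:

x_{n+1} * y_{n+1} = (2x_n) * (y_n/2) = x_n * y_n
The product is conserved.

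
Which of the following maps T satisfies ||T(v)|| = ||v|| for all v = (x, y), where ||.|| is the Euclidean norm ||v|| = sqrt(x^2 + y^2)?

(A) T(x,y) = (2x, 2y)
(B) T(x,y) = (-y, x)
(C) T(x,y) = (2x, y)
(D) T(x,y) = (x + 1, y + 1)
B

A transformation preserves a norm if ||T(v)|| = ||v|| for every v; a single vector where the norm changes rules an option out.

(A) T(x,y) = (2x, 2y): v = (1, 0) has norm sqrt((1)^2 + (0)^2) = 1, but T(v) = (2, 0) has norm 2 -- not preserved.
(B) T(x,y) = (-y, x): preserves the norm -- it is an orthogonal map (a rotation/reflection), and (-y)^2 + (x)^2 simplifies to x^2 + y^2.
(C) T(x,y) = (2x, y): v = (1, 0) has norm sqrt((1)^2 + (0)^2) = 1, but T(v) = (2, 0) has norm 2 -- not preserved.
(D) T(x,y) = (x + 1, y + 1): v = (1, 0) has norm sqrt((1)^2 + (0)^2) = 1, but T(v) = (2, 1) has norm sqrt(5) -- not preserved.

Therefore the answer is (B).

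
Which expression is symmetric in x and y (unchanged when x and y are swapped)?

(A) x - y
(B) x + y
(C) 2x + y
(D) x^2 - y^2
B

A symmetric expression is unchanged when the variables are permuted; here the transformation to test is the swap (x, y) -> (y, x).
Substitute the transformed coordinates into each option and compare with the original:
(A) x - y  ->  (y) - (x) = -x + y   [differs from x - y: not invariant]
(B) x + y  ->  (y) + (x) = x + y   [equals x + y: invariant]
(C) 2x + y  ->  2(y) + (x) = x + 2y   [differs from 2x + y: not invariant]
(D) x^2 - y^2  ->  (y)^2 - (x)^2 = -x^2 + y^2   [differs from x^2 - y^2: not invariant]

Only option (B), x + y, is unchanged by the transformation.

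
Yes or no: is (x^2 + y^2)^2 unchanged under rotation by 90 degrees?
Yes

Applying rotation by 90 degrees: x' = x*cos(90 degrees) - y*sin(90 degrees) = -y, y' = x*sin(90 degrees) + y*cos(90 degrees) = x

Substituting into (x^2 + y^2)^2:
((-y)^2 + (x)^2)^2
= x^4 + 2x^2y^2 + y^4 = (x^2 + y^2)^2

This equals the original expression (x^2 + y^2)^2, so it IS invariant.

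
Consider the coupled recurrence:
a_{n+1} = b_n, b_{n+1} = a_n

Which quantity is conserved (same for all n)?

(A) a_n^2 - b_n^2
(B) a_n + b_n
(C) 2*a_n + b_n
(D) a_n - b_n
B

Replace a_n by a_{n+1} = b_n and b_n by b_{n+1} = a_n in each option and simplify:
(A) a_n^2 - b_n^2  ->  (b_n)^2 - (a_n)^2 = -a_n^2 + b_n^2   [not conserved]
(B) a_n + b_n  ->  (b_n) + (a_n) = a_n + b_n   [conserved]
(C) 2*a_n + b_n  ->  2*(b_n) + (a_n) = a_n + 2*b_n   [not conserved]
(D) a_n - b_n  ->  (b_n) - (a_n) = -a_n + b_n   [not conserved]

Only (B) a_n + b_n returns to itself after one step, so it is the conserved quantity.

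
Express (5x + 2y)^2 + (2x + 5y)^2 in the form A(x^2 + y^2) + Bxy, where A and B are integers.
29(x^2 + y^2) + 40xy

Expanding: (5x + 2y)^2 = 25x^2 + 20xy + 4y^2
(2x + 5y)^2 = 4x^2 + 20xy + 25y^2
Sum = (25+4)(x^2+y^2) + 40xy = 29(x^2 + y^2) + 40xy
This is symmetric in x and y.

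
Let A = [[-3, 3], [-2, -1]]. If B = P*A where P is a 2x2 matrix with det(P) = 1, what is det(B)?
9

By the multiplicative property of determinants, det(B) = det(P*A) = det(P) * det(A) = det(A),
so the determinant is invariant under multiplication by any determinant-1 matrix; we just need det(A).

det(A) = (-3)(-1) - (3)(-2) = 3 - (-6) = 9

Therefore det(B) = 1 * 9 = 9.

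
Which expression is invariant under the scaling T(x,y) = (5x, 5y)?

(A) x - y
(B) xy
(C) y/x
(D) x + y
C

Under the uniform scaling T(x,y) = (5x, 5y):
Substitute the transformed coordinates into each option and compare with the original:
(A) x - y  ->  (5x) - (5y) = 5x - 5y   [differs from x - y: not invariant]
(B) xy  ->  (5x)(5y) = 25xy   [differs from xy: not invariant]
(C) y/x  ->  (5y)/(5x) = y/x   [equals y/x: invariant]
(D) x + y  ->  (5x) + (5y) = 5x + 5y   [differs from x + y: not invariant]

Only option (C), y/x, is unchanged by the transformation.
The common factor 5 cancels in a ratio of coordinates, while sums, products and sums of squares pick up factors of 5 or 25.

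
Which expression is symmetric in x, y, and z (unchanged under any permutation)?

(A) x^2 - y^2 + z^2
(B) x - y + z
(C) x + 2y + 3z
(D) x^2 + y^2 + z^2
D

A symmetric expression is unchanged when the variables are permuted; here the transformation to test is the swap (x, y) -> (y, x).
A symmetric expression must survive every permutation; the single swap x <-> y already eliminates the distractors, and the keyed expression is also unchanged by x <-> z and y <-> z (each variable enters it in exactly the same way).
Substitute the transformed coordinates into each option and compare with the original:
(A) x^2 - y^2 + z^2  ->  (y)^2 - (x)^2 + z^2 = -x^2 + y^2 + z^2   [differs from x^2 - y^2 + z^2: not invariant]
(B) x - y + z  ->  (y) - (x) + z = -x + y + z   [differs from x - y + z: not invariant]
(C) x + 2y + 3z  ->  (y) + 2(x) + 3z = 2x + y + 3z   [differs from x + 2y + 3z: not invariant]
(D) x^2 + y^2 + z^2  ->  (y)^2 + (x)^2 + z^2 = x^2 + y^2 + z^2   [equals x^2 + y^2 + z^2: invariant]

Only option (D), x^2 + y^2 + z^2, is unchanged by the transformation.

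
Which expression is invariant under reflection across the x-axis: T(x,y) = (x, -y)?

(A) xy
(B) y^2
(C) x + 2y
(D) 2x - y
B

The map is reflection across the x-axis: T(x,y) = (x, -y).
Substitute the transformed coordinates into each option and compare with the original:
(A) xy  ->  (x)(-y) = -xy   [differs from xy: not invariant]
(B) y^2  ->  (-y)^2 = y^2   [equals y^2: invariant]
(C) x + 2y  ->  (x) + 2(-y) = x - 2y   [differs from x + 2y: not invariant]
(D) 2x - y  ->  2(x) - (-y) = 2x + y   [differs from 2x - y: not invariant]

Only option (B), y^2, is unchanged by the transformation.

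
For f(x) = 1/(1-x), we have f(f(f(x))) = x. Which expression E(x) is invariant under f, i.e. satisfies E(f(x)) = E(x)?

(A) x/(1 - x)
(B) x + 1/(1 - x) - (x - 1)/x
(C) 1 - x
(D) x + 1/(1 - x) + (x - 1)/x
D

Replace x by f(x) = 1/(1 - x) in each option and simplify. As a quick numerical cross-check, also compare E(3) with E(f(3)) = E(-1/2).

(A) x/(1 - x)  ->  (1/(1 - x))/(1 - (1/(1 - x))) = -1/x; check: E(3) = -3/2 but E(-1/2) = -1/3.   [not invariant]
(B) x + 1/(1 - x) - (x - 1)/x  ->  (1/(1 - x)) + 1/(1 - (1/(1 - x))) - ((1/(1 - x)) - 1)/(1/(1 - x)) = (x^2(1 - x) - x + (x - 1)^2)/(x(x - 1)); check: E(3) = 11/6 but E(-1/2) = -17/6.   [not invariant]
(C) 1 - x  ->  1 - (1/(1 - x)) = x/(x - 1); check: E(3) = -2 but E(-1/2) = 3/2.   [not invariant]
(D) x + 1/(1 - x) + (x - 1)/x  ->  (1/(1 - x)) + 1/(1 - (1/(1 - x))) + ((1/(1 - x)) - 1)/(1/(1 - x)), which simplifies back to x + 1/(1 - x) + (x - 1)/x; check: E(3) = 19/6, E(-1/2) = 19/6.   [invariant]

Only (D) is unchanged. Indeed f(f(x)) = 1/(1 - 1/(1-x)) = (1-x)/(-x) = (x-1)/x, so E(x) = x + f(x) + f(f(x)) is the sum over the whole 3-cycle; applying f just permutes the three terms cyclically (x -> f(x) -> f(f(x)) -> x), leaving the sum unchanged.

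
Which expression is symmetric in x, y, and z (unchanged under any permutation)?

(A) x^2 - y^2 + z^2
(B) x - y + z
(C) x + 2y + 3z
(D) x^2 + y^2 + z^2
D

A symmetric expression is unchanged when the variables are permuted; here the transformation to test is the swap (x, y) -> (y, x).
A symmetric expression must survive every permutation; the single swap x <-> y already eliminates the distractors, and the keyed expression is also unchanged by x <-> z and y <-> z (each variable enters it in exactly the same way).
Substitute the transformed coordinates into each option and compare with the original:
(A) x^2 - y^2 + z^2  ->  (y)^2 - (x)^2 + z^2 = -x^2 + y^2 + z^2   [differs from x^2 - y^2 + z^2: not invariant]
(B) x - y + z  ->  (y) - (x) + z = -x + y + z   [differs from x - y + z: not invariant]
(C) x + 2y + 3z  ->  (y) + 2(x) + 3z = 2x + y + 3z   [differs from x + 2y + 3z: not invariant]
(D) x^2 + y^2 + z^2  ->  (y)^2 + (x)^2 + z^2 = x^2 + y^2 + z^2   [equals x^2 + y^2 + z^2: invariant]

Only option (D), x^2 + y^2 + z^2, is unchanged by the transformation.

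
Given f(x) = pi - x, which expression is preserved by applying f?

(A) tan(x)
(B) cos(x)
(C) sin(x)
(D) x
C

For f(x) = pi - x:
sin(pi - x) = sin(x), so sine is invariant under this transformation.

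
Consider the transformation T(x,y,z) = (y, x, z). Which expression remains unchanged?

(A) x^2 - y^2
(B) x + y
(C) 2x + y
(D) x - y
B

Apply T(x,y,z) = (y, x, z) to each option, i.e. replace (x, y, z) by the transformed coordinates.
Substitute the transformed coordinates into each option and compare with the original:
(A) x^2 - y^2  ->  (y)^2 - (x)^2 = -x^2 + y^2   [differs from x^2 - y^2: not invariant]
(B) x + y  ->  (y) + (x) = x + y   [equals x + y: invariant]
(C) 2x + y  ->  2(y) + (x) = x + 2y   [differs from 2x + y: not invariant]
(D) x - y  ->  (y) - (x) = -x + y   [differs from x - y: not invariant]

Only option (B), x + y, is unchanged by the transformation.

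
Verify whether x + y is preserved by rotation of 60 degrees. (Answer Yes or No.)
No

Applying rotation by 60 degrees: x' = x*cos(60 degrees) - y*sin(60 degrees) = x/2 - sqrt(3)y/2, y' = x*sin(60 degrees) + y*cos(60 degrees) = sqrt(3)x/2 + y/2

Substituting into x + y:
(x/2 - sqrt(3)y/2) + (sqrt(3)x/2 + y/2)
= x/2 + sqrt(3)x/2 - sqrt(3)y/2 + y/2

This differs from the original expression x + y, so it is NOT invariant.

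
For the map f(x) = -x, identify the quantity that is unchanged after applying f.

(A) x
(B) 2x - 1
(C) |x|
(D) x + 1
C

For f(x) = -x:
Applying f replaces x by -x. Since |-x| = |x|, the absolute value is unchanged by f, whereas x -> -x, 2x - 1 -> -2x - 1 and x + 1 -> -x + 1 all change.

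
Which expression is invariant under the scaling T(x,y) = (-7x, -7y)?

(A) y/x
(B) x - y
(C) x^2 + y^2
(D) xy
A

Under the uniform scaling T(x,y) = (-7x, -7y):
Substitute the transformed coordinates into each option and compare with the original:
(A) y/x  ->  (-7y)/(-7x) = y/x   [equals y/x: invariant]
(B) x - y  ->  (-7x) - (-7y) = -7x + 7y   [differs from x - y: not invariant]
(C) x^2 + y^2  ->  (-7x)^2 + (-7y)^2 = 49x^2 + 49y^2   [differs from x^2 + y^2: not invariant]
(D) xy  ->  (-7x)(-7y) = 49xy   [differs from xy: not invariant]

Only option (A), y/x, is unchanged by the transformation.
The common factor -7 cancels in a ratio of coordinates, while sums, products and sums of squares pick up factors of -7 or 49.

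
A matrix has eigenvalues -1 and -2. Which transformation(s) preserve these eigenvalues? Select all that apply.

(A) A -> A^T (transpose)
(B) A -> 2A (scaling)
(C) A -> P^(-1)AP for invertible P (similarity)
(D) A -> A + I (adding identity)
A and C

Eigenvalues are preserved by:
1. Similarity transformations: A -> P^(-1)AP (same characteristic polynomial)
2. Transpose: A^T has the same eigenvalues as A

Eigenvalues are NOT preserved by:
- Adding identity: eigenvalues become -1+1, -2+1
- Scaling: eigenvalues become -2, -4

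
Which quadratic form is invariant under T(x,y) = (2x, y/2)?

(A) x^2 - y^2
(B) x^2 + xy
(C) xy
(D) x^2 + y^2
C

T multiplies x by 2 and divides y by 2.
Substitute the transformed coordinates into each option and compare with the original:
(A) x^2 - y^2  ->  (2x)^2 - (y/2)^2 = 4x^2 - y^2/4   [differs from x^2 - y^2: not invariant]
(B) x^2 + xy  ->  (2x)^2 + (2x)(y/2) = 4x^2 + xy   [differs from x^2 + xy: not invariant]
(C) xy  ->  (2x)(y/2) = xy   [equals xy: invariant]
(D) x^2 + y^2  ->  (2x)^2 + (y/2)^2 = 4x^2 + y^2/4   [differs from x^2 + y^2: not invariant]

Only option (C), xy, is unchanged by the transformation.
The factors 2 and 1/2 cancel only in the pure product xy.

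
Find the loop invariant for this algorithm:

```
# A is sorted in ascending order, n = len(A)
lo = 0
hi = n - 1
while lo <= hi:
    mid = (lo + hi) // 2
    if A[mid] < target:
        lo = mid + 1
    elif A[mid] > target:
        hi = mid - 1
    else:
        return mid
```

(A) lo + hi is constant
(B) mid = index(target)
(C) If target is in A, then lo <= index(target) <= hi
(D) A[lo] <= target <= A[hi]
C

A loop invariant must hold before the first iteration and be re-established by every execution of the body.

(C) If target is in A, then lo <= index(target) <= hi: Before the loop [lo, hi] = [0, n-1] covers every index. When A[mid] < target, sortedness puts target strictly to the right of mid, so setting lo = mid + 1 keeps index(target) in [lo, hi]; symmetrically for hi = mid - 1. Hence 'if target is in A then lo <= index(target) <= hi' holds after every iteration, and when lo > hi it proves target is absent.

The other options fail:
(A) lo + hi is constant: each iteration moves exactly one of lo, hi, so lo + hi changes (e.g. 0 + (n-1) becomes (mid+1) + (n-1)).
(B) mid = index(target): mid is just the current probe; it equals index(target) only on the iteration that returns.
(D) A[lo] <= target <= A[hi]: fails when target is not in A (e.g. target < A[0] already violates it before the loop), so it is not maintained in general.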